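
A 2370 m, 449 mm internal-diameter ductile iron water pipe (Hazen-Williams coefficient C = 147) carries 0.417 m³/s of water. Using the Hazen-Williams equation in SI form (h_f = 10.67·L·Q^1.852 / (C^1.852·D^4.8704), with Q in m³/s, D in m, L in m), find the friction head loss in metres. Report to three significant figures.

h_f ≈ 23.9 m

h_f = 10.67·2370·0.417^1.852 / (147^1.852·0.449^4.8704) = 23.95 m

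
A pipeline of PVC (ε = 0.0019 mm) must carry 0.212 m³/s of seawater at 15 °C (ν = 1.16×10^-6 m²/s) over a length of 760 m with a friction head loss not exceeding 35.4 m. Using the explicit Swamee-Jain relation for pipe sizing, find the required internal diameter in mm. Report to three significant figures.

D ≈ 251 mm

Swamee-Jain (Type III): D = 0.66·[ε^1.25·(LQ²/(gh_f))^4.75 + ν·Q^9.4·(L/(gh_f))^5.2]^0.04
LQ²/(gh_f) = 0.09836; L/(gh_f) = 2.188
Term 1 = ε^1.25·(…)^4.75 = 1.16×10^-12; Term 2 = ν·Q^9.4·(…)^5.2 = 3.17×10^-11
D = 0.66·(1.16×10^-12 + 3.17×10^-11)^0.04 = 0.2513 m = 251 mm
Check: V = 4.27 m/s, Re = 9.26×10^5, f = 0.01194, h_f = 33.6 m ≈ 35.4 m ✓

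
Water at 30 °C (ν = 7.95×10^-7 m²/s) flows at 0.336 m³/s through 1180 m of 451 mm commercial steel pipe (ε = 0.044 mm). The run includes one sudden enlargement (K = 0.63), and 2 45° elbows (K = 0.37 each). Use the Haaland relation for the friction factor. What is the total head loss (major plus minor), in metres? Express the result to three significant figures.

H_L ≈ 8.04 m

V = 4Q/(πD²) = 2.103 m/s; V²/2g = 0.2255 m
Re = 1.19×10^6, ε/D = 9.76×10^-5 → f = 0.01311 (Haaland)
Major: h_f = f(L/D)·V²/2g = 0.01311·2616·0.2255 = 7.733 m
Minor: ΣK = 1.37; h_m = ΣK·V²/2g = 0.3089 m
Total H_L = 7.733 + 0.3089 = 8.042 m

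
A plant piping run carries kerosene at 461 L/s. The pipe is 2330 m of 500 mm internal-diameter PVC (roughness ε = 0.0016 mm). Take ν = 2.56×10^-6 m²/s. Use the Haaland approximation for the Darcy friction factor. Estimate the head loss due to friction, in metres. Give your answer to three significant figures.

h_f ≈ 17.4 m

V = 4Q/(πD²) = 4·0.461/(π·0.500²) = 2.348 m/s
Re = VD/ν = 2.348·0.500/2.56×10^-6 = 4.59×10^5 → turbulent
ε/D = 0.0016/500 = 3.20×10^-6
Haaland: f = 0.01330
h_f = f(L/D)V²/(2g) = 0.01330·(2330/0.500)·2.348²/(2·9.81) = 17.41 m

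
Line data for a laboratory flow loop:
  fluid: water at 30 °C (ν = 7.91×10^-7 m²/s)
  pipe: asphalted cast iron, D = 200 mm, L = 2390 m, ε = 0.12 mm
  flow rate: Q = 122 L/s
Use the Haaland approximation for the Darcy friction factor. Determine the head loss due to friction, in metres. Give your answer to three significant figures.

h_f ≈ 164 m

V = 4Q/(πD²) = 4·0.122/(π·0.200²) = 3.883 m/s
Re = VD/ν = 3.883·0.200/7.91×10^-7 = 9.82×10^5 → turbulent
ε/D = 0.12/200 = 6.00×10^-4
Haaland: f = 0.01783
h_f = f(L/D)V²/(2g) = 0.01783·(2390/0.200)·3.883²/(2·9.81) = 163.8 m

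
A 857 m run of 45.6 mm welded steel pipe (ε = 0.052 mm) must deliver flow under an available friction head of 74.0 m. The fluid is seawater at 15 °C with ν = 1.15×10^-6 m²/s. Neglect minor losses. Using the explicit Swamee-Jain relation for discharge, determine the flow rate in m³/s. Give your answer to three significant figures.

Q ≈ 0.00297 m³/s

Swamee-Jain (Type II): Q = -0.965·√(gD⁵h_f/L)·ln[ε/(3.7D) + √(3.17ν²L/(gD³h_f))]
√(gD⁵h_f/L) = √(9.81·0.0456⁵·74.0/857) = 4.087×10^-4
ε/(3.7D) = 3.08×10^-4; √(3.17ν²L/(gD³h_f)) = 2.28×10^-4
Q = -0.965·4.087×10^-4·ln(5.367×10^-4) = 0.002970 m³/s
Check: V = 1.82 m/s, Re = 7.21×10^4, f = 0.02355, h_f = 74.6 m ≈ 74.0 m ✓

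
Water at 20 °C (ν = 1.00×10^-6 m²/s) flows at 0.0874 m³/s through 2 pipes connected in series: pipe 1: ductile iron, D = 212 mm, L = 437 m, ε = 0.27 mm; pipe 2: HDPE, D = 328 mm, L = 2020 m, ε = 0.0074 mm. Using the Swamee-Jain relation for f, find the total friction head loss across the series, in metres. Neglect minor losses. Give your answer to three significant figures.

Pipe 1: V = 2.476 m/s, Re = 5.25×10^5, ε/D = 0.00127, f = 0.02144, h_1 = f(L/D)V²/2g = 13.81 m
Pipe 2: V = 1.034 m/s, Re = 3.39×10^5, ε/D = 2.26×10^-5, f = 0.01433, h_2 = f(L/D)V²/2g = 4.812 m
Series → Q common, losses add: H = Σh = 18.62 m

H ≈ 18.6 m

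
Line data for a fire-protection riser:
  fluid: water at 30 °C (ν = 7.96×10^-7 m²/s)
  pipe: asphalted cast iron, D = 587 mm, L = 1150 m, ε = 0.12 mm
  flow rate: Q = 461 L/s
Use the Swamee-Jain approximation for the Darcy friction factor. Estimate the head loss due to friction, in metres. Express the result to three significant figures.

V = 4Q/(πD²) = 4·0.461/(π·0.587²) = 1.703 m/s
Re = VD/ν = 1.703·0.587/7.96×10^-7 = 1.26×10^6 → turbulent
ε/D = 0.12/587 = 2.04×10^-4
Swamee-Jain: f = 0.01465
h_f = f(L/D)V²/(2g) = 0.01465·(1150/0.587)·1.703²/(2·9.81) = 4.244 m

h_f ≈ 4.24 m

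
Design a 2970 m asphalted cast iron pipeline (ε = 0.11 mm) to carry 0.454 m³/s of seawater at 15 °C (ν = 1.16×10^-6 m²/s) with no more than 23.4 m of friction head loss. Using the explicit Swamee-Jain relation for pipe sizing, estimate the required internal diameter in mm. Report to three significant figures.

D ≈ 510 mm

Swamee-Jain (Type III): D = 0.66·[ε^1.25·(LQ²/(gh_f))^4.75 + ν·Q^9.4·(L/(gh_f))^5.2]^0.04
LQ²/(gh_f) = 2.667; L/(gh_f) = 12.94
Term 1 = ε^1.25·(…)^4.75 = 0.00119; Term 2 = ν·Q^9.4·(…)^5.2 = 4.19×10^-4
D = 0.66·(0.00119 + 4.19×10^-4)^0.04 = 0.5103 m = 510 mm
Check: V = 2.22 m/s, Re = 9.77×10^5, f = 0.01496, h_f = 21.9 m ≈ 23.4 m ✓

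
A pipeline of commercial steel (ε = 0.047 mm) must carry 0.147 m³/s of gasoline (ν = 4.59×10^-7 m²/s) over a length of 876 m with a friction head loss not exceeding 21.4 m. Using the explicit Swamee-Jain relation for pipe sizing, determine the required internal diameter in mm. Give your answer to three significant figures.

Swamee-Jain (Type III): D = 0.66·[ε^1.25·(LQ²/(gh_f))^4.75 + ν·Q^9.4·(L/(gh_f))^5.2]^0.04
LQ²/(gh_f) = 0.09017; L/(gh_f) = 4.173
Term 1 = ε^1.25·(…)^4.75 = 4.23×10^-11; Term 2 = ν·Q^9.4·(…)^5.2 = 1.15×10^-11
D = 0.66·(4.23×10^-11 + 1.15×10^-11)^0.04 = 0.2563 m = 256 mm
Check: V = 2.85 m/s, Re = 1.59×10^6, f = 0.01424, h_f = 20.1 m ≈ 21.4 m ✓

D ≈ 256 mm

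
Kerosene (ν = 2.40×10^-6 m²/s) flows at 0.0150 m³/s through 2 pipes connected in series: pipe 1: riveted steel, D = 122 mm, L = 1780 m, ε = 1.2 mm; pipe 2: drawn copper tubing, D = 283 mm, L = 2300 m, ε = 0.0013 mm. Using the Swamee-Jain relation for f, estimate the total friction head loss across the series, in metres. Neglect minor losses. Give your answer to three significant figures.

H ≈ 48.2 m

Pipe 1: V = 1.283 m/s, Re = 6.52×10^4, ε/D = 0.00984, f = 0.03894, h_1 = f(L/D)V²/2g = 47.68 m
Pipe 2: V = 0.2385 m/s, Re = 2.81×10^4, ε/D = 4.59×10^-6, f = 0.02375, h_2 = f(L/D)V²/2g = 0.5595 m
Series → Q common, losses add: H = Σh = 48.24 m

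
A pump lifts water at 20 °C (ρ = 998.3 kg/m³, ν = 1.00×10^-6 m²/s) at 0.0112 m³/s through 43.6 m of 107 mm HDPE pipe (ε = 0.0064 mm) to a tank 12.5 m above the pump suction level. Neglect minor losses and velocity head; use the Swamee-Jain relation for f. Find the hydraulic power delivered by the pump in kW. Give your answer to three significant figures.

V = 4Q/(πD²) = 1.246 m/s; Re = 1.33×10^5; ε/D = 5.98×10^-5; f = 0.01726
h_f = f(L/D)V²/2g = 0.5561 m
Total head H = z + h_f = 12.5 + 0.5561 = 13.06 m
P_hyd = ρgQH = 998.3·9.81·0.0112·13.06 = 1.432 kW

P_hyd ≈ 1.43 kW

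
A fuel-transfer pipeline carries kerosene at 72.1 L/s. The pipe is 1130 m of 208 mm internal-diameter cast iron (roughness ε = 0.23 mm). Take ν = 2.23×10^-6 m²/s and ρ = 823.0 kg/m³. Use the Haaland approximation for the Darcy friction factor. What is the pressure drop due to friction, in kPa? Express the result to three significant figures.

Δp ≈ 215 kPa

V = 4Q/(πD²) = 4·0.0721/(π·0.208²) = 2.122 m/s
Re = VD/ν = 2.122·0.208/2.23×10^-6 = 1.98×10^5 → turbulent
ε/D = 0.23/208 = 0.00111
Haaland: f = 0.02134
h_f = f(L/D)V²/(2g) = 0.02134·(1130/0.208)·2.122²/(2·9.81) = 26.60 m
Δp = ρg·h_f = 823.0·9.81·26.60 = 214.8 kPa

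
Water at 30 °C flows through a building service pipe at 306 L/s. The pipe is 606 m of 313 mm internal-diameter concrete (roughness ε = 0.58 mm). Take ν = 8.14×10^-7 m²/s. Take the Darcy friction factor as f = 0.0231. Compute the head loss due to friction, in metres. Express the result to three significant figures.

V = 4Q/(πD²) = 4·0.306/(π·0.313²) = 3.977 m/s
h_f = f(L/D)V²/(2g) = 0.02310·(606/0.313)·3.977²/(2·9.81) = 36.05 m

h_f ≈ 36.1 m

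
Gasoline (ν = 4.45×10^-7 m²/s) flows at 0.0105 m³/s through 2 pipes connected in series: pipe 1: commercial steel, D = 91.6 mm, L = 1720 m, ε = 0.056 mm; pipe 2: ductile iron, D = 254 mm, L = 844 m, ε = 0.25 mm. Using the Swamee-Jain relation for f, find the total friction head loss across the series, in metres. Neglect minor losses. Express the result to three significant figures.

H ≈ 45.9 m

Pipe 1: V = 1.593 m/s, Re = 3.28×10^5, ε/D = 6.11×10^-4, f = 0.01884, h_1 = f(L/D)V²/2g = 45.77 m
Pipe 2: V = 0.2072 m/s, Re = 1.18×10^5, ε/D = 9.84×10^-4, f = 0.02195, h_2 = f(L/D)V²/2g = 0.1596 m
Series → Q common, losses add: H = Σh = 45.93 m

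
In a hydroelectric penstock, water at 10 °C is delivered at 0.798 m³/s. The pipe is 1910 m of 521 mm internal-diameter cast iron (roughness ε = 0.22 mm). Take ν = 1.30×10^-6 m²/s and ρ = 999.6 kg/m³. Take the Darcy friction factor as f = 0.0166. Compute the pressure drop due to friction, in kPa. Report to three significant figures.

Δp ≈ 426 kPa

V = 4Q/(πD²) = 4·0.798/(π·0.521²) = 3.743 m/s
h_f = f(L/D)V²/(2g) = 0.01660·(1910/0.521)·3.743²/(2·9.81) = 43.46 m
Δp = ρg·h_f = 999.6·9.81·43.46 = 426.2 kPa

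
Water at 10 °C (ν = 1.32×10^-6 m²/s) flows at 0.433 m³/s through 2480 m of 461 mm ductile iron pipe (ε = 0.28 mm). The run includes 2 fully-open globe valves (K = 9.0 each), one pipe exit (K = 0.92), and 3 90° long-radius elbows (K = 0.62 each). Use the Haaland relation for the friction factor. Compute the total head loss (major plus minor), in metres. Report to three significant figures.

V = 4Q/(πD²) = 2.594 m/s; V²/2g = 0.3430 m
Re = 9.06×10^5, ε/D = 6.07×10^-4 → f = 0.01791 (Haaland)
Major: h_f = f(L/D)·V²/2g = 0.01791·5380·0.3430 = 33.04 m
Minor: ΣK = 20.8; h_m = ΣK·V²/2g = 7.128 m
Total H_L = 33.04 + 7.128 = 40.17 m

H_L ≈ 40.2 m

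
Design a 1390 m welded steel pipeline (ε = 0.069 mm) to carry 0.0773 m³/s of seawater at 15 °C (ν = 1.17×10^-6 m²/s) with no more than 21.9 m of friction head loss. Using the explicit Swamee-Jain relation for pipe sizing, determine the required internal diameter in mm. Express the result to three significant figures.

Swamee-Jain (Type III): D = 0.66·[ε^1.25·(LQ²/(gh_f))^4.75 + ν·Q^9.4·(L/(gh_f))^5.2]^0.04
LQ²/(gh_f) = 0.03866; L/(gh_f) = 6.470
Term 1 = ε^1.25·(…)^4.75 = 1.22×10^-12; Term 2 = ν·Q^9.4·(…)^5.2 = 6.82×10^-13
D = 0.66·(1.22×10^-12 + 6.82×10^-13)^0.04 = 0.2243 m = 224 mm
Check: V = 1.96 m/s, Re = 3.75×10^5, f = 0.01679, h_f = 20.3 m ≈ 21.9 m ✓

D ≈ 224 mm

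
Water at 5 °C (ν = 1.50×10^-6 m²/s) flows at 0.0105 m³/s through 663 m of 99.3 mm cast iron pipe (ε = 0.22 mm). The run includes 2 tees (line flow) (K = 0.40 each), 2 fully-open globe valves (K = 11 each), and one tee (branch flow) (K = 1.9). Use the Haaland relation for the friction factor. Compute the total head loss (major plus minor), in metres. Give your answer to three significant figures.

V = 4Q/(πD²) = 1.356 m/s; V²/2g = 0.09369 m
Re = 8.98×10^4, ε/D = 0.00222 → f = 0.02568 (Haaland)
Major: h_f = f(L/D)·V²/2g = 0.02568·6677·0.09369 = 16.07 m
Minor: ΣK = 24.7; h_m = ΣK·V²/2g = 2.314 m
Total H_L = 16.07 + 2.314 = 18.38 m

H_L ≈ 18.4 m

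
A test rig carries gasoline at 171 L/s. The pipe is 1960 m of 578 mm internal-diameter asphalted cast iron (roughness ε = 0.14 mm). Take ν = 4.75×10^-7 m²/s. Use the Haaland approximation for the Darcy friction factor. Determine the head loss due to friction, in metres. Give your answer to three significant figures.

V = 4Q/(πD²) = 4·0.171/(π·0.578²) = 0.6517 m/s
Re = VD/ν = 0.6517·0.578/4.75×10^-7 = 7.93×10^5 → turbulent
ε/D = 0.14/578 = 2.42×10^-4
Haaland: f = 0.01522
h_f = f(L/D)V²/(2g) = 0.01522·(1960/0.578)·0.6517²/(2·9.81) = 1.117 m

h_f ≈ 1.12 m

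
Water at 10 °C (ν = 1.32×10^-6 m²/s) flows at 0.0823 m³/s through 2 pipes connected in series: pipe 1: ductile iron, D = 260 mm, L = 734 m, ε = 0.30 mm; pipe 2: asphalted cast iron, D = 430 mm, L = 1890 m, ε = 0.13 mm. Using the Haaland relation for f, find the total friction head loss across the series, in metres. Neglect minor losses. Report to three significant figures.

Pipe 1: V = 1.550 m/s, Re = 3.05×10^5, ε/D = 0.00115, f = 0.02114, h_1 = f(L/D)V²/2g = 7.308 m
Pipe 2: V = 0.5667 m/s, Re = 1.85×10^5, ε/D = 3.02×10^-4, f = 0.01768, h_2 = f(L/D)V²/2g = 1.272 m
Series → Q common, losses add: H = Σh = 8.580 m

H ≈ 8.58 m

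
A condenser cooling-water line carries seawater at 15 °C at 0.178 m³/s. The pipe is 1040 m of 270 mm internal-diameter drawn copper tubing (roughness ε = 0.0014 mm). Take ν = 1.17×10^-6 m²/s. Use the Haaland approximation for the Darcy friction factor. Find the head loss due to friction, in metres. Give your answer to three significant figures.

h_f ≈ 23.4 m

V = 4Q/(πD²) = 4·0.178/(π·0.270²) = 3.109 m/s
Re = VD/ν = 3.109·0.270/1.17×10^-6 = 7.17×10^5 → turbulent
ε/D = 0.0014/270 = 5.19×10^-6
Haaland: f = 0.01233
h_f = f(L/D)V²/(2g) = 0.01233·(1040/0.270)·3.109²/(2·9.81) = 23.40 m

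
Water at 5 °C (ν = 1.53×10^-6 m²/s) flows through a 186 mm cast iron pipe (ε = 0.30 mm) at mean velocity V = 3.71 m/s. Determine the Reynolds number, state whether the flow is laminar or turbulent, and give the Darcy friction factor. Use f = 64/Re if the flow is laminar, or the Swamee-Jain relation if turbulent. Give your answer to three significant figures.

Re = VD/ν = 3.710·0.186/1.53×10^-6 = 4.51×10^5
Re > 4000 → turbulent; ε/D = 0.00161
Swamee-Jain: f = 0.02273

Re ≈ 4.51×10^5; turbulent; f ≈ 0.0227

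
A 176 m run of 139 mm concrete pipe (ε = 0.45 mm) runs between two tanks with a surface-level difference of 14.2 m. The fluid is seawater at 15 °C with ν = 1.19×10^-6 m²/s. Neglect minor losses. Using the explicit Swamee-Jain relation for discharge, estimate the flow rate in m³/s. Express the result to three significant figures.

Q ≈ 0.0432 m³/s

Swamee-Jain (Type II): Q = -0.965·√(gD⁵h_f/L)·ln[ε/(3.7D) + √(3.17ν²L/(gD³h_f))]
√(gD⁵h_f/L) = √(9.81·0.139⁵·14.2/176) = 0.006409
ε/(3.7D) = 8.75×10^-4; √(3.17ν²L/(gD³h_f)) = 4.60×10^-5
Q = -0.965·0.006409·ln(9.209×10^-4) = 0.04323 m³/s
Check: V = 2.85 m/s, Re = 3.33×10^5, f = 0.02726, h_f = 14.3 m ≈ 14.2 m ✓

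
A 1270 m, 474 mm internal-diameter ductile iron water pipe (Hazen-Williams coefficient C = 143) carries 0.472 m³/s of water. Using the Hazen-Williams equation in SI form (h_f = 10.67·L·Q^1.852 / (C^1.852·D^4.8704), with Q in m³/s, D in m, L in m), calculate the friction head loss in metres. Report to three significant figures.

h_f = 10.67·1270·0.472^1.852 / (143^1.852·0.474^4.8704) = 13.05 m

h_f ≈ 13.0 m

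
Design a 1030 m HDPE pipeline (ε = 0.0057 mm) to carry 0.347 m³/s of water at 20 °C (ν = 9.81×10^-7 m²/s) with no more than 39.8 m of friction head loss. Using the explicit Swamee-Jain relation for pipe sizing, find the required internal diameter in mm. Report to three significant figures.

D ≈ 314 mm

Swamee-Jain (Type III): D = 0.66·[ε^1.25·(LQ²/(gh_f))^4.75 + ν·Q^9.4·(L/(gh_f))^5.2]^0.04
LQ²/(gh_f) = 0.3176; L/(gh_f) = 2.638
Term 1 = ε^1.25·(…)^4.75 = 1.20×10^-9; Term 2 = ν·Q^9.4·(…)^5.2 = 7.27×10^-9
D = 0.66·(1.20×10^-9 + 7.27×10^-9)^0.04 = 0.3138 m = 314 mm
Check: V = 4.49 m/s, Re = 1.44×10^6, f = 0.01147, h_f = 38.6 m ≈ 39.8 m ✓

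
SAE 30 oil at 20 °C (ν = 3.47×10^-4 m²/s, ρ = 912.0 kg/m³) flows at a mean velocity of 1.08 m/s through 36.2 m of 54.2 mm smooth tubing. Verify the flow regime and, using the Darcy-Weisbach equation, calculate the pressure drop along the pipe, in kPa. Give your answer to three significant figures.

Δp ≈ 135 kPa

Re = VD/ν = 1.08·0.05420/3.47×10^-4 = 169 → laminar (Re < 2300)
f = 64/Re = 0.3794
h_f = f(L/D)V²/(2g) = 0.3794·(36.2/0.05420)·1.08²/(2·9.81) = 15.06 m
Δp = ρg·h_f = 912.0·9.81·15.06 = 134.8 kPa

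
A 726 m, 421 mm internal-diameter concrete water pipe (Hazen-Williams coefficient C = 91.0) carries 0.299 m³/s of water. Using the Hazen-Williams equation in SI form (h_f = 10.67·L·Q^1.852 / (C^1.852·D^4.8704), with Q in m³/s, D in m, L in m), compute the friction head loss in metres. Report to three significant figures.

h_f = 10.67·726·0.299^1.852 / (91.0^1.852·0.421^4.8704) = 13.18 m

h_f ≈ 13.2 m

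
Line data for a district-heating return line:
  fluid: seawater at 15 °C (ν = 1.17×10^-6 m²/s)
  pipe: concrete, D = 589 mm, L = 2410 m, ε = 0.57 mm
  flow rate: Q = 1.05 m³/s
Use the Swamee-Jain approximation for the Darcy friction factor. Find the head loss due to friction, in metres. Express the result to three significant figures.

V = 4Q/(πD²) = 4·1.05/(π·0.589²) = 3.854 m/s
Re = VD/ν = 3.854·0.589/1.17×10^-6 = 1.94×10^6 → turbulent
ε/D = 0.57/589 = 9.68×10^-4
Swamee-Jain: f = 0.01970
h_f = f(L/D)V²/(2g) = 0.01970·(2410/0.589)·3.854²/(2·9.81) = 61.02 m

h_f ≈ 61.0 m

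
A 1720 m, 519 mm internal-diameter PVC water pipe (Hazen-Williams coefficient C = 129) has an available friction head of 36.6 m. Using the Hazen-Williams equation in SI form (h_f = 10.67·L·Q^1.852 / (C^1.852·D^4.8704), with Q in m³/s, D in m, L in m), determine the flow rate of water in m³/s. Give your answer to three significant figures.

Rearranging: Q = [h_f·C^1.852·D^4.8704 / (10.67·L)]^(1/1.852)
Q = [36.6·129^1.852·0.519^4.8704 / (10.67·1720)]^0.540 = 0.8008 m³/s

Q ≈ 0.801 m³/s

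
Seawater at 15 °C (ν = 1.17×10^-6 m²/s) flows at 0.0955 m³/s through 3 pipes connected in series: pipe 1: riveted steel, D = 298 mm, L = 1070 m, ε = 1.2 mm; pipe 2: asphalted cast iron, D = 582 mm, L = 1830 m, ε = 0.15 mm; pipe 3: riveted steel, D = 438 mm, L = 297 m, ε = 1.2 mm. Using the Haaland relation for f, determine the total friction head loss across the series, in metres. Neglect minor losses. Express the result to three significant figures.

Pipe 1: V = 1.369 m/s, Re = 3.49×10^5, ε/D = 0.00403, f = 0.02882, h_1 = f(L/D)V²/2g = 9.887 m
Pipe 2: V = 0.3590 m/s, Re = 1.79×10^5, ε/D = 2.58×10^-4, f = 0.01749, h_2 = f(L/D)V²/2g = 0.3612 m
Pipe 3: V = 0.6338 m/s, Re = 2.37×10^5, ε/D = 0.00274, f = 0.02610, h_3 = f(L/D)V²/2g = 0.3624 m
Series → Q common, losses add: H = Σh = 10.61 m

H ≈ 10.6 m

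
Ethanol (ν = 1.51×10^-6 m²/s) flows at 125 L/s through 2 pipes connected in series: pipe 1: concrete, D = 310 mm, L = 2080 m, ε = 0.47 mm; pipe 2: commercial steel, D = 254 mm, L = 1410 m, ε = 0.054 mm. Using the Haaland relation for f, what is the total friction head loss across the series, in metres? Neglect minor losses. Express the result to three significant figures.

Pipe 1: V = 1.656 m/s, Re = 3.40×10^5, ε/D = 0.00152, f = 0.02240, h_1 = f(L/D)V²/2g = 21.01 m
Pipe 2: V = 2.467 m/s, Re = 4.15×10^5, ε/D = 2.13×10^-4, f = 0.01565, h_2 = f(L/D)V²/2g = 26.95 m
Series → Q common, losses add: H = Σh = 47.96 m

H ≈ 48.0 m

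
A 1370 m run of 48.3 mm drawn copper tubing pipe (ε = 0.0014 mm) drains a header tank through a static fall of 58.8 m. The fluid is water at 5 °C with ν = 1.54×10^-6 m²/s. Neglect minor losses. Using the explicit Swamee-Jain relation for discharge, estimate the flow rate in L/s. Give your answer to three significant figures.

Q ≈ 2.51 L/s

Swamee-Jain (Type II): Q = -0.965·√(gD⁵h_f/L)·ln[ε/(3.7D) + √(3.17ν²L/(gD³h_f))]
√(gD⁵h_f/L) = √(9.81·0.0483⁵·58.8/1370) = 3.327×10^-4
ε/(3.7D) = 7.83×10^-6; √(3.17ν²L/(gD³h_f)) = 3.98×10^-4
Q = -0.965·3.327×10^-4·ln(4.059×10^-4) = 0.002507 m³/s
Check: V = 1.37 m/s, Re = 4.29×10^4, f = 0.02160, h_f = 58.5 m ≈ 58.8 m ✓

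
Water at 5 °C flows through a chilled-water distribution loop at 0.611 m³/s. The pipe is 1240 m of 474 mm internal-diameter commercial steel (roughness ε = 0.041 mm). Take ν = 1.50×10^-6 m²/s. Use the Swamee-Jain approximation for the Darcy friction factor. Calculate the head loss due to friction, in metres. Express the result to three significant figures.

V = 4Q/(πD²) = 4·0.611/(π·0.474²) = 3.463 m/s
Re = VD/ν = 3.463·0.474/1.50×10^-6 = 1.09×10^6 → turbulent
ε/D = 0.041/474 = 8.65×10^-5
Swamee-Jain: f = 0.01320
h_f = f(L/D)V²/(2g) = 0.01320·(1240/0.474)·3.463²/(2·9.81) = 21.10 m

h_f ≈ 21.1 m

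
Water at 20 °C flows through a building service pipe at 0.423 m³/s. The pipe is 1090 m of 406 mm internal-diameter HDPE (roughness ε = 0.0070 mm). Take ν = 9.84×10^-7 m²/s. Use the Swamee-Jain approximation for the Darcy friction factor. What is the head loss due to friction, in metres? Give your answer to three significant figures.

V = 4Q/(πD²) = 4·0.423/(π·0.406²) = 3.267 m/s
Re = VD/ν = 3.267·0.406/9.84×10^-7 = 1.35×10^6 → turbulent
ε/D = 0.0070/406 = 1.72×10^-5
Swamee-Jain: f = 0.01154
h_f = f(L/D)V²/(2g) = 0.01154·(1090/0.406)·3.267²/(2·9.81) = 16.85 m

h_f ≈ 16.9 m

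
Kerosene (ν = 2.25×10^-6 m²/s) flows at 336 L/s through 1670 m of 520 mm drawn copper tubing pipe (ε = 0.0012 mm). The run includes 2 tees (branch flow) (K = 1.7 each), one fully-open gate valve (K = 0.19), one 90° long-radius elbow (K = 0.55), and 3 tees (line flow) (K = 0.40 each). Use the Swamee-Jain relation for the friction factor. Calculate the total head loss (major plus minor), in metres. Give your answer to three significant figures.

H_L ≈ 6.37 m

V = 4Q/(πD²) = 1.582 m/s; V²/2g = 0.1276 m
Re = 3.66×10^5, ε/D = 2.31×10^-6 → f = 0.01389 (Swamee-Jain)
Major: h_f = f(L/D)·V²/2g = 0.01389·3212·0.1276 = 5.690 m
Minor: ΣK = 5.34; h_m = ΣK·V²/2g = 0.6813 m
Total H_L = 5.690 + 0.6813 = 6.371 m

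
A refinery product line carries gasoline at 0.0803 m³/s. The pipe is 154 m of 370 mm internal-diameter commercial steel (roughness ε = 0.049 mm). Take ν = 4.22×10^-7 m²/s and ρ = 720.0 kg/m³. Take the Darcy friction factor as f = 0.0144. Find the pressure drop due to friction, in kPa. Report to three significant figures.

V = 4Q/(πD²) = 4·0.0803/(π·0.370²) = 0.7468 m/s
h_f = f(L/D)V²/(2g) = 0.01440·(154/0.370)·0.7468²/(2·9.81) = 0.1704 m
Δp = ρg·h_f = 720.0·9.81·0.1704 = 1.203 kPa

Δp ≈ 1.20 kPa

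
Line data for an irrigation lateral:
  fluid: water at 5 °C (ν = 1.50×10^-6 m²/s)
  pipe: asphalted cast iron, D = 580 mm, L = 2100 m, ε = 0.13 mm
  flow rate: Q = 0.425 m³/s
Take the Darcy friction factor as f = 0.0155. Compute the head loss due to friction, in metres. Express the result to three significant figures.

h_f ≈ 7.40 m

V = 4Q/(πD²) = 4·0.425/(π·0.580²) = 1.609 m/s
h_f = f(L/D)V²/(2g) = 0.01550·(2100/0.580)·1.609²/(2·9.81) = 7.401 m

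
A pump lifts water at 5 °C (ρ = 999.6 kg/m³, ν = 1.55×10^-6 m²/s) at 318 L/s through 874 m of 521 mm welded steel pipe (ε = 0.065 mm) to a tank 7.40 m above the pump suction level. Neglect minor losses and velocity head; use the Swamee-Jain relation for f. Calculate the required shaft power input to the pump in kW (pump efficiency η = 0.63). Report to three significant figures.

V = 4Q/(πD²) = 1.492 m/s; Re = 5.01×10^5; ε/D = 1.25×10^-4; f = 0.01474
h_f = f(L/D)V²/2g = 2.805 m
Total head H = z + h_f = 7.40 + 2.805 = 10.20 m
P_hyd = ρgQH = 999.6·9.81·0.318·10.20 = 31.82 kW
P_shaft = P_hyd/η = 31.82/0.63 = 50.51 kW

P_shaft ≈ 50.5 kW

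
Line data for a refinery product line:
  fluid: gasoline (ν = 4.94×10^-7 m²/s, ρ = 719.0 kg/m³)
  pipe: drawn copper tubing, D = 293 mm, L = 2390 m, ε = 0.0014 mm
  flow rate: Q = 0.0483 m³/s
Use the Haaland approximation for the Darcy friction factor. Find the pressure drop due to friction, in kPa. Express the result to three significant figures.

V = 4Q/(πD²) = 4·0.0483/(π·0.293²) = 0.7163 m/s
Re = VD/ν = 0.7163·0.293/4.94×10^-7 = 4.25×10^5 → turbulent
ε/D = 0.0014/293 = 4.78×10^-6
Haaland: f = 0.01350
h_f = f(L/D)V²/(2g) = 0.01350·(2390/0.293)·0.7163²/(2·9.81) = 2.880 m
Δp = ρg·h_f = 719.0·9.81·2.880 = 20.31 kPa

Δp ≈ 20.3 kPa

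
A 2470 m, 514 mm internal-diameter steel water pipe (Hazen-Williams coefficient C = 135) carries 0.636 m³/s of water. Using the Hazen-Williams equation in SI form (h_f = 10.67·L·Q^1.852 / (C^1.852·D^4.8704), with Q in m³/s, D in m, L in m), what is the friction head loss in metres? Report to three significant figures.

h_f ≈ 33.1 m

h_f = 10.67·2470·0.636^1.852 / (135^1.852·0.514^4.8704) = 33.05 m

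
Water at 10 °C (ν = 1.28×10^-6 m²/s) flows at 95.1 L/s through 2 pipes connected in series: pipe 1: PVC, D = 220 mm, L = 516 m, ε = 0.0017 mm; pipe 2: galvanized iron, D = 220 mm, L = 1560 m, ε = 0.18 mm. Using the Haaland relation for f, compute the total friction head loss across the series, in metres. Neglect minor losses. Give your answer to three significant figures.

Pipe 1: V = 2.502 m/s, Re = 4.30×10^5, ε/D = 7.73×10^-6, f = 0.01350, h_1 = f(L/D)V²/2g = 10.10 m
Pipe 2: V = 2.502 m/s, Re = 4.30×10^5, ε/D = 8.18×10^-4, f = 0.01944, h_2 = f(L/D)V²/2g = 43.98 m
Series → Q common, losses add: H = Σh = 54.08 m

H ≈ 54.1 m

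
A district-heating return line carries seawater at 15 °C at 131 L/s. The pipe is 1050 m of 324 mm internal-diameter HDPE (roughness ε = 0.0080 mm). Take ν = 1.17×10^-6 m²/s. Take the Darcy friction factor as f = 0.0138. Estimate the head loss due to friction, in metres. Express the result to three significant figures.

h_f ≈ 5.75 m

V = 4Q/(πD²) = 4·0.131/(π·0.324²) = 1.589 m/s
h_f = f(L/D)V²/(2g) = 0.01380·(1050/0.324)·1.589²/(2·9.81) = 5.754 m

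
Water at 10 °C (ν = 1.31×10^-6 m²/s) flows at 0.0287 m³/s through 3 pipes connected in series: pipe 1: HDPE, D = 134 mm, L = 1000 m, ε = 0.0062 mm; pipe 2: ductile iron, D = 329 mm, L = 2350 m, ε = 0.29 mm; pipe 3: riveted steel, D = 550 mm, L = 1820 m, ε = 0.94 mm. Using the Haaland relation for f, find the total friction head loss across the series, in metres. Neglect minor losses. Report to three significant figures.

Pipe 1: V = 2.035 m/s, Re = 2.08×10^5, ε/D = 4.63×10^-5, f = 0.01569, h_1 = f(L/D)V²/2g = 24.72 m
Pipe 2: V = 0.3376 m/s, Re = 8.48×10^4, ε/D = 8.81×10^-4, f = 0.02191, h_2 = f(L/D)V²/2g = 0.9092 m
Pipe 3: V = 0.1208 m/s, Re = 5.07×10^4, ε/D = 0.00171, f = 0.02555, h_3 = f(L/D)V²/2g = 0.06288 m
Series → Q common, losses add: H = Σh = 25.69 m

H ≈ 25.7 m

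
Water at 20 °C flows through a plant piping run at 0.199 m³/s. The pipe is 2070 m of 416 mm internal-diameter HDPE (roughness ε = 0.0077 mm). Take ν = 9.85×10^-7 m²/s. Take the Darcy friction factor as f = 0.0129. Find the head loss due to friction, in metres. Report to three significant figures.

V = 4Q/(πD²) = 4·0.199/(π·0.416²) = 1.464 m/s
h_f = f(L/D)V²/(2g) = 0.01290·(2070/0.416)·1.464²/(2·9.81) = 7.013 m

h_f ≈ 7.01 m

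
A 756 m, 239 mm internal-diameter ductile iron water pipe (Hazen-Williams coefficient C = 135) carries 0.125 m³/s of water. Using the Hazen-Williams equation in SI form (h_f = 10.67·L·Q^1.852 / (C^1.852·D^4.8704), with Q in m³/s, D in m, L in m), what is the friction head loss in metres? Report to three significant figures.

h_f ≈ 20.7 m

h_f = 10.67·756·0.125^1.852 / (135^1.852·0.239^4.8704) = 20.71 m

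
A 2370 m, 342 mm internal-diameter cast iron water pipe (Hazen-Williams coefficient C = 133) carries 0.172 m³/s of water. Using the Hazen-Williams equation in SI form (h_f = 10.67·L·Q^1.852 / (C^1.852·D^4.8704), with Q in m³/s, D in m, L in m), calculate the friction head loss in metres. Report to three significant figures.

h_f ≈ 21.0 m

h_f = 10.67·2370·0.172^1.852 / (133^1.852·0.342^4.8704) = 21.05 m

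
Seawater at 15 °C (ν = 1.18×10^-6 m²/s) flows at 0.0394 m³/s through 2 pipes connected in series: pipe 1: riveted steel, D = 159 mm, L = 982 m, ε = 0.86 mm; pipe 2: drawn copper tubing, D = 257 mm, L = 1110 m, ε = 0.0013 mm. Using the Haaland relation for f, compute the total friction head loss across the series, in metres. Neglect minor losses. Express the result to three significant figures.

Pipe 1: V = 1.984 m/s, Re = 2.67×10^5, ε/D = 0.00541, f = 0.03147, h_1 = f(L/D)V²/2g = 39.01 m
Pipe 2: V = 0.7595 m/s, Re = 1.65×10^5, ε/D = 5.06×10^-6, f = 0.01611, h_2 = f(L/D)V²/2g = 2.046 m
Series → Q common, losses add: H = Σh = 41.06 m

H ≈ 41.1 m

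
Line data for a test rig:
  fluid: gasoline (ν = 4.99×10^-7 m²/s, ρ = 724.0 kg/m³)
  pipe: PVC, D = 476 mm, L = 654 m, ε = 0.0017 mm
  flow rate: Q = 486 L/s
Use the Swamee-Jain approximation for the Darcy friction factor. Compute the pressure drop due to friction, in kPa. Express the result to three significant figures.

Δp ≈ 37.5 kPa

V = 4Q/(πD²) = 4·0.486/(π·0.476²) = 2.731 m/s
Re = VD/ν = 2.731·0.476/4.99×10^-7 = 2.61×10^6 → turbulent
ε/D = 0.0017/476 = 3.57×10^-6
Swamee-Jain: f = 0.01011
h_f = f(L/D)V²/(2g) = 0.01011·(654/0.476)·2.731²/(2·9.81) = 5.278 m
Δp = ρg·h_f = 724.0·9.81·5.278 = 37.49 kPa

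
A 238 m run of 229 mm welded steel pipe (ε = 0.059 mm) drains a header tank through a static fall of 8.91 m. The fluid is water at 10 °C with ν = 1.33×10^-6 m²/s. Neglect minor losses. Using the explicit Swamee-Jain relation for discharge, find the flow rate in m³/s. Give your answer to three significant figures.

Swamee-Jain (Type II): Q = -0.965·√(gD⁵h_f/L)·ln[ε/(3.7D) + √(3.17ν²L/(gD³h_f))]
√(gD⁵h_f/L) = √(9.81·0.229⁵·8.91/238) = 0.01521
ε/(3.7D) = 6.96×10^-5; √(3.17ν²L/(gD³h_f)) = 3.57×10^-5
Q = -0.965·0.01521·ln(1.053×10^-4) = 0.1344 m³/s
Check: V = 3.26 m/s, Re = 5.62×10^5, f = 0.01589, h_f = 8.96 m ≈ 8.91 m ✓

Q ≈ 0.134 m³/s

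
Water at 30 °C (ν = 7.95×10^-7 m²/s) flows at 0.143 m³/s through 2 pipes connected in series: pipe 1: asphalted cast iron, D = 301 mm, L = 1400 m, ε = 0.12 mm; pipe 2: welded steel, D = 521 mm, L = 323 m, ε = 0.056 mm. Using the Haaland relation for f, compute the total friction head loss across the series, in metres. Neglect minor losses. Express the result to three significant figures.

H ≈ 16.1 m

Pipe 1: V = 2.010 m/s, Re = 7.61×10^5, ε/D = 3.99×10^-4, f = 0.01658, h_1 = f(L/D)V²/2g = 15.88 m
Pipe 2: V = 0.6708 m/s, Re = 4.40×10^5, ε/D = 1.07×10^-4, f = 0.01456, h_2 = f(L/D)V²/2g = 0.2070 m
Series → Q common, losses add: H = Σh = 16.08 m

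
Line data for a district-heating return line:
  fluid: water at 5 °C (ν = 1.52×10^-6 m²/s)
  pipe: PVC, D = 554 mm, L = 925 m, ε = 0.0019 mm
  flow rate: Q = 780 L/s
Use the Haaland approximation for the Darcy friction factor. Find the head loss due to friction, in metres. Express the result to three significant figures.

V = 4Q/(πD²) = 4·0.780/(π·0.554²) = 3.236 m/s
Re = VD/ν = 3.236·0.554/1.52×10^-6 = 1.18×10^6 → turbulent
ε/D = 0.0019/554 = 3.43×10^-6
Haaland: f = 0.01134
h_f = f(L/D)V²/(2g) = 0.01134·(925/0.554)·3.236²/(2·9.81) = 10.10 m

h_f ≈ 10.1 m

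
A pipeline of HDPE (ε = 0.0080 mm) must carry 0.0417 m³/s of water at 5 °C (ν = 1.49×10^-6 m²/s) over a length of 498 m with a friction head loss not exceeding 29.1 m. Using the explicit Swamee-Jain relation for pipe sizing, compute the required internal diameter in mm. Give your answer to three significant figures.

Swamee-Jain (Type III): D = 0.66·[ε^1.25·(LQ²/(gh_f))^4.75 + ν·Q^9.4·(L/(gh_f))^5.2]^0.04
LQ²/(gh_f) = 0.003033; L/(gh_f) = 1.744
Term 1 = ε^1.25·(…)^4.75 = 4.66×10^-19; Term 2 = ν·Q^9.4·(…)^5.2 = 2.88×10^-18
D = 0.66·(4.66×10^-19 + 2.88×10^-18)^0.04 = 0.1320 m = 132 mm
Check: V = 3.05 m/s, Re = 2.70×10^5, f = 0.01530, h_f = 27.3 m ≈ 29.1 m ✓

D ≈ 132 mm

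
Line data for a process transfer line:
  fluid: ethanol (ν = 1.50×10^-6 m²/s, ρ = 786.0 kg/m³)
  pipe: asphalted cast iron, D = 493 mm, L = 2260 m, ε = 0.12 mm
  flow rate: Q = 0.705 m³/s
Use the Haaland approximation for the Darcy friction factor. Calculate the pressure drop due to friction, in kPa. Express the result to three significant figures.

Δp ≈ 367 kPa

V = 4Q/(πD²) = 4·0.705/(π·0.493²) = 3.693 m/s
Re = VD/ν = 3.693·0.493/1.50×10^-6 = 1.21×10^6 → turbulent
ε/D = 0.12/493 = 2.43×10^-4
Haaland: f = 0.01494
h_f = f(L/D)V²/(2g) = 0.01494·(2260/0.493)·3.693²/(2·9.81) = 47.61 m
Δp = ρg·h_f = 786.0·9.81·47.61 = 367.1 kPa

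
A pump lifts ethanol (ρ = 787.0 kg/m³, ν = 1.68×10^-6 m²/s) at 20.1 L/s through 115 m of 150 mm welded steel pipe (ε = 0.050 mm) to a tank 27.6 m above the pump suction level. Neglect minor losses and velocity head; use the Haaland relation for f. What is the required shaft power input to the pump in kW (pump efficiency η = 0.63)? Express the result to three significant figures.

V = 4Q/(πD²) = 1.137 m/s; Re = 1.02×10^5; ε/D = 3.33×10^-4; f = 0.01930
h_f = f(L/D)V²/2g = 0.9758 m
Total head H = z + h_f = 27.6 + 0.9758 = 28.58 m
P_hyd = ρgQH = 787.0·9.81·0.0201·28.58 = 4.434 kW
P_shaft = P_hyd/η = 4.434/0.63 = 7.039 kW

P_shaft ≈ 7.04 kW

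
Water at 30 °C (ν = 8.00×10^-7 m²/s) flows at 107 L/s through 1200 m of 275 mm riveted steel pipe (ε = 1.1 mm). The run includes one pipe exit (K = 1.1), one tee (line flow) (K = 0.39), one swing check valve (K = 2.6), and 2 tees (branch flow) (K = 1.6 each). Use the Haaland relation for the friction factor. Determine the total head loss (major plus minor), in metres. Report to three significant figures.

H_L ≈ 21.9 m

V = 4Q/(πD²) = 1.801 m/s; V²/2g = 0.1654 m
Re = 6.19×10^5, ε/D = 0.00400 → f = 0.02864 (Haaland)
Major: h_f = f(L/D)·V²/2g = 0.02864·4364·0.1654 = 20.67 m
Minor: ΣK = 7.29; h_m = ΣK·V²/2g = 1.206 m
Total H_L = 20.67 + 1.206 = 21.87 m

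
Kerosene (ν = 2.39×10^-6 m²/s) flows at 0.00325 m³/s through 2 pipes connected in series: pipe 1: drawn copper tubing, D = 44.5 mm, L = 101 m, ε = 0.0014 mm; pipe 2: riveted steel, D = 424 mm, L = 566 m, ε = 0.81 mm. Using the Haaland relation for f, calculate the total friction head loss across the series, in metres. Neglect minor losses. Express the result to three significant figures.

Pipe 1: V = 2.090 m/s, Re = 3.89×10^4, ε/D = 3.15×10^-5, f = 0.02200, h_1 = f(L/D)V²/2g = 11.11 m
Pipe 2: V = 0.02302 m/s, Re = 4080, ε/D = 0.00191, f = 0.04178, h_2 = f(L/D)V²/2g = 0.001506 m
Series → Q common, losses add: H = Σh = 11.12 m

H ≈ 11.1 m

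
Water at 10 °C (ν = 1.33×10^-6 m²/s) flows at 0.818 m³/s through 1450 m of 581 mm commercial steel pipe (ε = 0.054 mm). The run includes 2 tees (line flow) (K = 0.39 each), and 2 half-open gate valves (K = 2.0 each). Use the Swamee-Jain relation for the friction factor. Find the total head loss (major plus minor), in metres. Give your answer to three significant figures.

V = 4Q/(πD²) = 3.085 m/s; V²/2g = 0.4852 m
Re = 1.35×10^6, ε/D = 9.29×10^-5 → f = 0.01309 (Swamee-Jain)
Major: h_f = f(L/D)·V²/2g = 0.01309·2496·0.4852 = 15.85 m
Minor: ΣK = 4.78; h_m = ΣK·V²/2g = 2.319 m
Total H_L = 15.85 + 2.319 = 18.17 m

H_L ≈ 18.2 m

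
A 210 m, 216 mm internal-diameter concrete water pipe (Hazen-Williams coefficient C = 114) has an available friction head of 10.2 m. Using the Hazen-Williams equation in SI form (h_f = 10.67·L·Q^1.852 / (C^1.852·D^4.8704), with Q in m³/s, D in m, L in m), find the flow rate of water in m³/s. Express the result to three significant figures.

Q ≈ 0.110 m³/s

Rearranging: Q = [h_f·C^1.852·D^4.8704 / (10.67·L)]^(1/1.852)
Q = [10.2·114^1.852·0.216^4.8704 / (10.67·210)]^0.540 = 0.1102 m³/s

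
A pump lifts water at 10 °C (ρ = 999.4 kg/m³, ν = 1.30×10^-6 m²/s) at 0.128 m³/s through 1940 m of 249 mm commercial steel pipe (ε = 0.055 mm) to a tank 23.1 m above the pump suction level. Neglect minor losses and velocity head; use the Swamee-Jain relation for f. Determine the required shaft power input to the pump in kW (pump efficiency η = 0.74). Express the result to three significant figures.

P_shaft ≈ 112 kW

V = 4Q/(πD²) = 2.629 m/s; Re = 5.03×10^5; ε/D = 2.21×10^-4; f = 0.01569
h_f = f(L/D)V²/2g = 43.06 m
Total head H = z + h_f = 23.1 + 43.06 = 66.16 m
P_hyd = ρgQH = 999.4·9.81·0.128·66.16 = 83.03 kW
P_shaft = P_hyd/η = 83.03/0.74 = 112.2 kW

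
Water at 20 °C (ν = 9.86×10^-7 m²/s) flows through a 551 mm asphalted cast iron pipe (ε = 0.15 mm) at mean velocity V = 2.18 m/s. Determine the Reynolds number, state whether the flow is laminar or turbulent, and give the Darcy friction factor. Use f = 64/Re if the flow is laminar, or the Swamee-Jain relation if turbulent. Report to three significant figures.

Re = VD/ν = 2.180·0.551/9.86×10^-7 = 1.22×10^6
Re > 4000 → turbulent; ε/D = 2.72×10^-4
Swamee-Jain: f = 0.01537

Re ≈ 1.22×10^6; turbulent; f ≈ 0.0154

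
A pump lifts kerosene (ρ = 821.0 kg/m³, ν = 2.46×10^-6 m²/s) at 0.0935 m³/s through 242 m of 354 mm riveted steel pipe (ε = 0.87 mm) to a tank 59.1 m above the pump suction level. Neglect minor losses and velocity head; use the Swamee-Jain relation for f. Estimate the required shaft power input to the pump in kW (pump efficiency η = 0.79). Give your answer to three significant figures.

P_shaft ≈ 57.1 kW

V = 4Q/(πD²) = 0.9500 m/s; Re = 1.37×10^5; ε/D = 0.00246; f = 0.02608
h_f = f(L/D)V²/2g = 0.8200 m
Total head H = z + h_f = 59.1 + 0.8200 = 59.92 m
P_hyd = ρgQH = 821.0·9.81·0.0935·59.92 = 45.12 kW
P_shaft = P_hyd/η = 45.12/0.79 = 57.12 kW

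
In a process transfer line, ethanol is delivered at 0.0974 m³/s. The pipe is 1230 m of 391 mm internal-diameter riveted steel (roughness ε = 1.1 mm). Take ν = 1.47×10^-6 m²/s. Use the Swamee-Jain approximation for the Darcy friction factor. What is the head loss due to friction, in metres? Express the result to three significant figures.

V = 4Q/(πD²) = 4·0.0974/(π·0.391²) = 0.8112 m/s
Re = VD/ν = 0.8112·0.391/1.47×10^-6 = 2.16×10^5 → turbulent
ε/D = 1.1/391 = 0.00281
Swamee-Jain: f = 0.02653
h_f = f(L/D)V²/(2g) = 0.02653·(1230/0.391)·0.8112²/(2·9.81) = 2.799 m

h_f ≈ 2.80 m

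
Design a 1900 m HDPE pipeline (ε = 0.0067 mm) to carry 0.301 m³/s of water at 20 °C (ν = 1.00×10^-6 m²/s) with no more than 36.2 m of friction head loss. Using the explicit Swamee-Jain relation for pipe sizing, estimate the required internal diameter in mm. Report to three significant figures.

Swamee-Jain (Type III): D = 0.66·[ε^1.25·(LQ²/(gh_f))^4.75 + ν·Q^9.4·(L/(gh_f))^5.2]^0.04
LQ²/(gh_f) = 0.4847; L/(gh_f) = 5.350
Term 1 = ε^1.25·(…)^4.75 = 1.09×10^-8; Term 2 = ν·Q^9.4·(…)^5.2 = 7.69×10^-8
D = 0.66·(1.09×10^-8 + 7.69×10^-8)^0.04 = 0.3446 m = 345 mm
Check: V = 3.23 m/s, Re = 1.11×10^6, f = 0.01189, h_f = 34.8 m ≈ 36.2 m ✓

D ≈ 345 mm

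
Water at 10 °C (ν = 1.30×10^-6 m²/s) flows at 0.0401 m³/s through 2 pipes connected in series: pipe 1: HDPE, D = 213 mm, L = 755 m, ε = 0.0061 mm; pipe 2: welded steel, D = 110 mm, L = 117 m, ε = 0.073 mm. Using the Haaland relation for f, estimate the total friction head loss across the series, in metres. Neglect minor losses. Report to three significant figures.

Pipe 1: V = 1.125 m/s, Re = 1.84×10^5, ε/D = 2.86×10^-5, f = 0.01592, h_1 = f(L/D)V²/2g = 3.643 m
Pipe 2: V = 4.220 m/s, Re = 3.57×10^5, ε/D = 6.64×10^-4, f = 0.01880, h_2 = f(L/D)V²/2g = 18.15 m
Series → Q common, losses add: H = Σh = 21.79 m

H ≈ 21.8 m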